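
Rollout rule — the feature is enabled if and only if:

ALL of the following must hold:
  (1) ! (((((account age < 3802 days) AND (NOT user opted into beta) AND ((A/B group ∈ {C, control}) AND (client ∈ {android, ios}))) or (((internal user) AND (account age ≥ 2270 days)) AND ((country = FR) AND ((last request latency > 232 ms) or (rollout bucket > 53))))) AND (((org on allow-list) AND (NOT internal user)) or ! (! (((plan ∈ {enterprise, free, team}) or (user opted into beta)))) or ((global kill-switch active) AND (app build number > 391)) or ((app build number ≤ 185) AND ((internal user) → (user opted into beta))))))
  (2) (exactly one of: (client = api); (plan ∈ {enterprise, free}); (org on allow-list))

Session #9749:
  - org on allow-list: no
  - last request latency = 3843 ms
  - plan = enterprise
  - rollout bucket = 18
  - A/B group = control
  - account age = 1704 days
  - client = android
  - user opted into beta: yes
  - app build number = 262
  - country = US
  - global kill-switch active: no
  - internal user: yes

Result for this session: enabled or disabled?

Enabled

Atomic conditions:
  account age < 3802 days: 1704 < 3802 is true
  NOT user opted into beta: yes → false
  A/B group ∈ {C, control}: control is in the set → true
  client ∈ {android, ios}: android is in the set → true
  internal user: yes → true
  account age ≥ 2270 days: 1704 ≥ 2270 is false
  country = FR: US == FR is false
  last request latency > 232 ms: 3843 > 232 is true
  rollout bucket > 53: 18 > 53 is false
  org on allow-list: no → false
  NOT internal user: yes → false
  plan ∈ {enterprise, free, team}: enterprise is in the set → true
  user opted into beta: yes → true
  global kill-switch active: no → false
  app build number > 391: 262 > 391 is false
  app build number ≤ 185: 262 ≤ 185 is false
  client = api: android == api is false
  plan ∈ {enterprise, free}: enterprise is in the set → true
Combine:
[1.1.1.1.3] true AND true = true
[1.1.1.1] true AND false AND true = false
[1.1.1.2.1] true AND false = false
[1.1.1.2.2.2] true OR false = true
[1.1.1.2.2] false AND true = false
[1.1.1.2] false AND false = false
[1.1.1] false OR false = false
[1.1.2.1] false AND false = false
[1.1.2.2.1.1] true OR true = true
[1.1.2.2.1] NOT true = false
[1.1.2.2] NOT false = true
[1.1.2.3] false AND false = false
[1.1.2.4.2] true → true = true
[1.1.2.4] false AND true = false
[1.1.2] false OR true OR false OR false = true
[1.1] false AND true = false
[1] NOT false = true
[2] exactly-one(false, true, false) = true
[root] true AND true = true
Overall: true → enabled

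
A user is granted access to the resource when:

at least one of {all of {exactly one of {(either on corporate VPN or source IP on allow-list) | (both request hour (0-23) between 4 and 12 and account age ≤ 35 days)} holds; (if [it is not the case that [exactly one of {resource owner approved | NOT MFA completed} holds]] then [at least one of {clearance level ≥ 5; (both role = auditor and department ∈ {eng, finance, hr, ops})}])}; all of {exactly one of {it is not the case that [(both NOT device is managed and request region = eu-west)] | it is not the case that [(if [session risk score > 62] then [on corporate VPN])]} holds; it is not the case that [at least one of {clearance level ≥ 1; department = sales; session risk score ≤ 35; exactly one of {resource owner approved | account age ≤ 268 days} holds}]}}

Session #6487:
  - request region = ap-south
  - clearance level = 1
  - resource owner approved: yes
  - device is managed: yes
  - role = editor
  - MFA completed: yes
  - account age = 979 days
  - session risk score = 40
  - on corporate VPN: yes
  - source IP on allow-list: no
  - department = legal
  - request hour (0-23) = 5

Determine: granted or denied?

Granted

Atomic conditions:
  on corporate VPN: yes → true
  source IP on allow-list: no → false
  request hour (0-23) between 4 and 12: 5 in [4, 12] is true
  account age ≤ 35 days: 979 ≤ 35 is false
  resource owner approved: yes → true
  NOT MFA completed: yes → false
  clearance level ≥ 5: 1 ≥ 5 is false
  role = auditor: editor == auditor is false
  department ∈ {eng, finance, hr, ops}: legal is not in the set → false
  NOT device is managed: yes → false
  request region = eu-west: ap-south == eu-west is false
  session risk score > 62: 40 > 62 is false
  clearance level ≥ 1: 1 ≥ 1 is true
  department = sales: legal == sales is false
  session risk score ≤ 35: 40 ≤ 35 is false
  account age ≤ 268 days: 979 ≤ 268 is false
Combine:
[1.1.1] true OR false = true
[1.1.2] true AND false = false
[1.1] exactly-one(true, false) = true
[1.2.1.1] exactly-one(true, false) = true
[1.2.1] NOT true = false
[1.2.2.2] false AND false = false
[1.2.2] false OR false = false
[1.2] false → false (antecedent false ⇒ implication holds) = true
[1] true AND true = true
[2.1.1.1] false AND false = false
[2.1.1] NOT false = true
[2.1.2.1] false → true (antecedent false ⇒ implication holds) = true
[2.1.2] NOT true = false
[2.1] exactly-one(true, false) = true
[2.2.1.4] exactly-one(true, false) = true
[2.2.1] true OR false OR false OR true = true
[2.2] NOT true = false
[2] true AND false = false
[root] true OR false = true
Overall: true → granted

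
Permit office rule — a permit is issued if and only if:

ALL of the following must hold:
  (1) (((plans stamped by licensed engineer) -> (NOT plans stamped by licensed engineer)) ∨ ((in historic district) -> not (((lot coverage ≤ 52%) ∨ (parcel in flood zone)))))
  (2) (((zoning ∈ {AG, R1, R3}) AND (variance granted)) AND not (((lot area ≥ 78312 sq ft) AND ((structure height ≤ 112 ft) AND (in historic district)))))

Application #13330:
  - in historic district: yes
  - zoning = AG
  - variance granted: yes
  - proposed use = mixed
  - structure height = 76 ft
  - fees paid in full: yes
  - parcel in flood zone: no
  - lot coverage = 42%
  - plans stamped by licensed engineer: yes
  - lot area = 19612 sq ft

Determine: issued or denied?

Denied

Atomic conditions:
  plans stamped by licensed engineer: yes → true
  NOT plans stamped by licensed engineer: yes → false
  in historic district: yes → true
  lot coverage ≤ 52%: 42 ≤ 52 is true
  parcel in flood zone: no → false
  zoning ∈ {AG, R1, R3}: AG is in the set → true
  variance granted: yes → true
  lot area ≥ 78312 sq ft: 19612 ≥ 78312 is false
  structure height ≤ 112 ft: 76 ≤ 112 is true
Combine:
[1.1] true → false = false
[1.2.2.1] true OR false = true
[1.2.2] NOT true = false
[1.2] true → false = false
[1] false OR false = false
[2.1] true AND true = true
[2.2.1.2] true AND true = true
[2.2.1] false AND true = false
[2.2] NOT false = true
[2] true AND true = true
[root] false AND true = false
Overall: false → denied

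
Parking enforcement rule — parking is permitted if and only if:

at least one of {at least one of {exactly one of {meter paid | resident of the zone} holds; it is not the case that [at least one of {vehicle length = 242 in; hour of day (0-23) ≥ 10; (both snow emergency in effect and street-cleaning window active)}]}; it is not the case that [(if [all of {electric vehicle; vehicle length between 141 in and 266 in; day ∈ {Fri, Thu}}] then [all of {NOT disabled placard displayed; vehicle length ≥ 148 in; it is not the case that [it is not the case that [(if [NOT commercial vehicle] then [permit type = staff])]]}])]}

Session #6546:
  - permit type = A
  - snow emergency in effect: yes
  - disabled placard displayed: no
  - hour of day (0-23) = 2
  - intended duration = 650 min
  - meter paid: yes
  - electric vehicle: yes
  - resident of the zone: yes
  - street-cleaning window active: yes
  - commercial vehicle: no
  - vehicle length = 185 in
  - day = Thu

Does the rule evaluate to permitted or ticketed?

Atomic conditions:
  meter paid: yes → true
  resident of the zone: yes → true
  vehicle length = 242 in: 185 == 242 is false
  hour of day (0-23) ≥ 10: 2 ≥ 10 is false
  snow emergency in effect: yes → true
  street-cleaning window active: yes → true
  electric vehicle: yes → true
  vehicle length between 141 in and 266 in: 185 in [141, 266] is true
  day ∈ {Fri, Thu}: Thu is in the set → true
  NOT disabled placard displayed: no → true
  vehicle length ≥ 148 in: 185 ≥ 148 is true
  NOT commercial vehicle: no → true
  permit type = staff: A == staff is false
Combine:
[1.1] exactly-one(true, true) = false
[1.2.1.3] true AND true = true
[1.2.1] false OR false OR true = true
[1.2] NOT true = false
[1] false OR false = false
[2.1.1] true AND true AND true = true
[2.1.2.3.1.1] true → false = false
[2.1.2.3.1] NOT false = true
[2.1.2.3] NOT true = false
[2.1.2] true AND true AND false = false
[2.1] true → false = false
[2] NOT false = true
[root] false OR true = true
Overall: true → permitted

Permitted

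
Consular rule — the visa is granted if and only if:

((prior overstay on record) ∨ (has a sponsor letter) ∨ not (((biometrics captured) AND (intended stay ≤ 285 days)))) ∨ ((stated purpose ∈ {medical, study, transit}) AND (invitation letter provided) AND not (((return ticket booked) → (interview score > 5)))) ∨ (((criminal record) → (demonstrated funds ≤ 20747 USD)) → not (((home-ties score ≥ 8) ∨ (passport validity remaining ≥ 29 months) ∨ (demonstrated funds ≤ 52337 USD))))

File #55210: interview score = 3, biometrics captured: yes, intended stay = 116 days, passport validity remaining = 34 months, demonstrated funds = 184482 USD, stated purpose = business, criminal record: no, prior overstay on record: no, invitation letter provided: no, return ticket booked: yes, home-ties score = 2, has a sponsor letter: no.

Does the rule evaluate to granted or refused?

Atomic conditions:
  prior overstay on record: no → false
  has a sponsor letter: no → false
  biometrics captured: yes → true
  intended stay ≤ 285 days: 116 ≤ 285 is true
  stated purpose ∈ {medical, study, transit}: business is not in the set → false
  invitation letter provided: no → false
  return ticket booked: yes → true
  interview score > 5: 3 > 5 is false
  criminal record: no → false
  demonstrated funds ≤ 20747 USD: 184482 ≤ 20747 is false
  home-ties score ≥ 8: 2 ≥ 8 is false
  passport validity remaining ≥ 29 months: 34 ≥ 29 is true
  demonstrated funds ≤ 52337 USD: 184482 ≤ 52337 is false
Combine:
[1.3.1] true AND true = true
[1.3] NOT true = false
[1] false OR false OR false = false
[2.3.1] true → false = false
[2.3] NOT false = true
[2] false AND false AND true = false
[3.1] false → false (antecedent false ⇒ implication holds) = true
[3.2.1] false OR true OR false = true
[3.2] NOT true = false
[3] true → false = false
[root] false OR false OR false = false
Overall: false → refused

Refused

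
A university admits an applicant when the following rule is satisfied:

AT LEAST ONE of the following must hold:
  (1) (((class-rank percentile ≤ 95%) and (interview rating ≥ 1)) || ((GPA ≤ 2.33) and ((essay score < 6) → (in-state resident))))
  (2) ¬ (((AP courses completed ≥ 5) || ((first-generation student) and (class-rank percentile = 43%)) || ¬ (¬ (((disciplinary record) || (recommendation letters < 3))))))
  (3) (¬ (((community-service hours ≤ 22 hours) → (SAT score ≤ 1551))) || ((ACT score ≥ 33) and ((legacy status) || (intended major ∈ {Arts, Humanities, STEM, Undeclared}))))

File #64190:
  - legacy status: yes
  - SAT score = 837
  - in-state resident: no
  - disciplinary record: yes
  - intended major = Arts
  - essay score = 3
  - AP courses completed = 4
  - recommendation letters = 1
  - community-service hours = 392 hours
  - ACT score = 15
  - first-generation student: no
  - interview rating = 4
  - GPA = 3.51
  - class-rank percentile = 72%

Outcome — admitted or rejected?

Admitted

Atomic conditions:
  class-rank percentile ≤ 95%: 72 ≤ 95 is true
  interview rating ≥ 1: 4 ≥ 1 is true
  GPA ≤ 2.33: 3.51 ≤ 2.33 is false
  essay score < 6: 3 < 6 is true
  in-state resident: no → false
  AP courses completed ≥ 5: 4 ≥ 5 is false
  first-generation student: no → false
  class-rank percentile = 43%: 72 == 43 is false
  disciplinary record: yes → true
  recommendation letters < 3: 1 < 3 is true
  community-service hours ≤ 22 hours: 392 ≤ 22 is false
  SAT score ≤ 1551: 837 ≤ 1551 is true
  ACT score ≥ 33: 15 ≥ 33 is false
  legacy status: yes → true
  intended major ∈ {Arts, Humanities, STEM, Undeclared}: Arts is in the set → true
Combine:
[1.1] true AND true = true
[1.2.2] true → false = false
[1.2] false AND false = false
[1] true OR false = true
[2.1.2] false AND false = false
[2.1.3.1.1] true OR true = true
[2.1.3.1] NOT true = false
[2.1.3] NOT false = true
[2.1] false OR false OR true = true
[2] NOT true = false
[3.1.1] false → true (antecedent false ⇒ implication holds) = true
[3.1] NOT true = false
[3.2.2] true OR true = true
[3.2] false AND true = false
[3] false OR false = false
[root] true OR false OR false = true
Overall: true → admitted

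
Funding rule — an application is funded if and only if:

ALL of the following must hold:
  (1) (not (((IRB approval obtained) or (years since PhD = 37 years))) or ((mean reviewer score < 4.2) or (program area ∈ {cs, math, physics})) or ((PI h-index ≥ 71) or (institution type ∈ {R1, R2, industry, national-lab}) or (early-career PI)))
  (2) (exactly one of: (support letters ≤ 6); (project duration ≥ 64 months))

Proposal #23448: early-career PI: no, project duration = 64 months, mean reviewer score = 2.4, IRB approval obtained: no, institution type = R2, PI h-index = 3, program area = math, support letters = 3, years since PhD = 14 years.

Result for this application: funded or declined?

Declined

Atomic conditions:
  IRB approval obtained: no → false
  years since PhD = 37 years: 14 == 37 is false
  mean reviewer score < 4.2: 2.4 < 4.2 is true
  program area ∈ {cs, math, physics}: math is in the set → true
  PI h-index ≥ 71: 3 ≥ 71 is false
  institution type ∈ {R1, R2, industry, national-lab}: R2 is in the set → true
  early-career PI: no → false
  support letters ≤ 6: 3 ≤ 6 is true
  project duration ≥ 64 months: 64 ≥ 64 is true
Combine:
[1.1.1] false OR false = false
[1.1] NOT false = true
[1.2] true OR true = true
[1.3] false OR true OR false = true
[1] true OR true OR true = true
[2] exactly-one(true, true) = false
[root] true AND false = false
Overall: false → declined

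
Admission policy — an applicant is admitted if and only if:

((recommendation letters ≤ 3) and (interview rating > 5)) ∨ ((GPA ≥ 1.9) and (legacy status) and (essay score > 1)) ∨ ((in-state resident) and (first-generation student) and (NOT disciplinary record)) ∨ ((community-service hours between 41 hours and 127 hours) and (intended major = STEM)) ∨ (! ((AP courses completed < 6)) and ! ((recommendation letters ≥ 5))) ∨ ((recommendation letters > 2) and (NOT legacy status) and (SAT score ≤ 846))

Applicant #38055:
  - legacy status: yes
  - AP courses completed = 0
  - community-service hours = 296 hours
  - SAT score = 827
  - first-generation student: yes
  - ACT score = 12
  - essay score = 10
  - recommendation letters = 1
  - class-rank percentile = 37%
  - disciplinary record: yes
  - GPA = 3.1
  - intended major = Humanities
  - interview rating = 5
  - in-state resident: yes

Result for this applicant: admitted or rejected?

Atomic conditions:
  recommendation letters ≤ 3: 1 ≤ 3 is true
  interview rating > 5: 5 > 5 is false
  GPA ≥ 1.9: 3.1 ≥ 1.9 is true
  legacy status: yes → true
  essay score > 1: 10 > 1 is true
  in-state resident: yes → true
  first-generation student: yes → true
  NOT disciplinary record: yes → false
  community-service hours between 41 hours and 127 hours: 296 in [41, 127] is false
  intended major = STEM: Humanities == STEM is false
  AP courses completed < 6: 0 < 6 is true
  recommendation letters ≥ 5: 1 ≥ 5 is false
  recommendation letters > 2: 1 > 2 is false
  NOT legacy status: yes → false
  SAT score ≤ 846: 827 ≤ 846 is true
Combine:
[1] true AND false = false
[2] true AND true AND true = true
[3] true AND true AND false = false
[4] false AND false = false
[5.1] NOT true = false
[5.2] NOT false = true
[5] false AND true = false
[6] false AND false AND true = false
[root] false OR true OR false OR false OR false OR false = true
Overall: true → admitted

Admitted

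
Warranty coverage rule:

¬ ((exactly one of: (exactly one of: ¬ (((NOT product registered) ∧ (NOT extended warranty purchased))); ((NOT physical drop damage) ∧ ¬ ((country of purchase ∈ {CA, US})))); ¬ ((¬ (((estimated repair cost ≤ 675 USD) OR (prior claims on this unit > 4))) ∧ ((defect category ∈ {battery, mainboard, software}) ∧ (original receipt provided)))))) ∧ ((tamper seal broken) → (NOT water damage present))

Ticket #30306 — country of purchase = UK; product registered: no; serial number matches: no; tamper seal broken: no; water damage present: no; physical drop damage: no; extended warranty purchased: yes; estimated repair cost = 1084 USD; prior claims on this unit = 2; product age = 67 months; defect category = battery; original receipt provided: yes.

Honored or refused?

Atomic conditions:
  NOT product registered: no → true
  NOT extended warranty purchased: yes → false
  NOT physical drop damage: no → true
  country of purchase ∈ {CA, US}: UK is not in the set → false
  estimated repair cost ≤ 675 USD: 1084 ≤ 675 is false
  prior claims on this unit > 4: 2 > 4 is false
  defect category ∈ {battery, mainboard, software}: battery is in the set → true
  original receipt provided: yes → true
  tamper seal broken: no → false
  NOT water damage present: no → true
Combine:
[1.1.1.1.1] true AND false = false
[1.1.1.1] NOT false = true
[1.1.1.2.2] NOT false = true
[1.1.1.2] true AND true = true
[1.1.1] exactly-one(true, true) = false
[1.1.2.1.1.1] false OR false = false
[1.1.2.1.1] NOT false = true
[1.1.2.1.2] true AND true = true
[1.1.2.1] true AND true = true
[1.1.2] NOT true = false
[1.1] exactly-one(false, false) = false
[1] NOT false = true
[2] false → true (antecedent false ⇒ implication holds) = true
[root] true AND true = true
Overall: true → honored

Honored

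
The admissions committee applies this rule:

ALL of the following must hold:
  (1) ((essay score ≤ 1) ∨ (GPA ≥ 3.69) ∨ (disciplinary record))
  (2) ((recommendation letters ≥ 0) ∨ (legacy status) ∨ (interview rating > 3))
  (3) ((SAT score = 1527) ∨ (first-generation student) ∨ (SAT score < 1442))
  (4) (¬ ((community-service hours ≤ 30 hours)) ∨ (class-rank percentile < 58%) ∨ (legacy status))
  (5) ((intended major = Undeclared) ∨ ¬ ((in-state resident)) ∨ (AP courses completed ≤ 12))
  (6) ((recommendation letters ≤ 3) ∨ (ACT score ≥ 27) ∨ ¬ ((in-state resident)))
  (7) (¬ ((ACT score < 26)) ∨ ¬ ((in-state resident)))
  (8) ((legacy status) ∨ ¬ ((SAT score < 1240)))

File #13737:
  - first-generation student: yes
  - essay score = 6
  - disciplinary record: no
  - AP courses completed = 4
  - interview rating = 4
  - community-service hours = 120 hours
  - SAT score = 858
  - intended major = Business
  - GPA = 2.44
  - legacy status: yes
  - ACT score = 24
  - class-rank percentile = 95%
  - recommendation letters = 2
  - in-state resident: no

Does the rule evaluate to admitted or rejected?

Rejected

Atomic conditions:
  essay score ≤ 1: 6 ≤ 1 is false
  GPA ≥ 3.69: 2.44 ≥ 3.69 is false
  disciplinary record: no → false
  recommendation letters ≥ 0: 2 ≥ 0 is true
  legacy status: yes → true
  interview rating > 3: 4 > 3 is true
  SAT score = 1527: 858 == 1527 is false
  first-generation student: yes → true
  SAT score < 1442: 858 < 1442 is true
  community-service hours ≤ 30 hours: 120 ≤ 30 is false
  class-rank percentile < 58%: 95 < 58 is false
  intended major = Undeclared: Business == Undeclared is false
  in-state resident: no → false
  AP courses completed ≤ 12: 4 ≤ 12 is true
  recommendation letters ≤ 3: 2 ≤ 3 is true
  ACT score ≥ 27: 24 ≥ 27 is false
  ACT score < 26: 24 < 26 is true
  SAT score < 1240: 858 < 1240 is true
Combine:
[1] false OR false OR false = false
[2] true OR true OR true = true
[3] false OR true OR true = true
[4.1] NOT false = true
[4] true OR false OR true = true
[5.2] NOT false = true
[5] false OR true OR true = true
[6.3] NOT false = true
[6] true OR false OR true = true
[7.1] NOT true = false
[7.2] NOT false = true
[7] false OR true = true
[8.2] NOT true = false
[8] true OR false = true
[root] false AND true AND true AND true AND true AND true AND true AND true = false
Overall: false → rejected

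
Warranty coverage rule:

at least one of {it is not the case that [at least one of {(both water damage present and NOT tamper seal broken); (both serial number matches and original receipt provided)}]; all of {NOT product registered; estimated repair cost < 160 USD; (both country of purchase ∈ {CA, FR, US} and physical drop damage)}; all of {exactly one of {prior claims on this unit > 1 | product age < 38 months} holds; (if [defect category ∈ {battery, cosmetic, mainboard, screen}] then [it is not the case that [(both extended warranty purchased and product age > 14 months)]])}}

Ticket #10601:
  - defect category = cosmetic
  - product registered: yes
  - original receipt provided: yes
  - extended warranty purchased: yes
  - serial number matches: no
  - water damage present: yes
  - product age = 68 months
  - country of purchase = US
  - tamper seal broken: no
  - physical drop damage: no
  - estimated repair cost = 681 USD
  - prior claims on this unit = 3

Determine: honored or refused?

Atomic conditions:
  water damage present: yes → true
  NOT tamper seal broken: no → true
  serial number matches: no → false
  original receipt provided: yes → true
  NOT product registered: yes → false
  estimated repair cost < 160 USD: 681 < 160 is false
  country of purchase ∈ {CA, FR, US}: US is in the set → true
  physical drop damage: no → false
  prior claims on this unit > 1: 3 > 1 is true
  product age < 38 months: 68 < 38 is false
  defect category ∈ {battery, cosmetic, mainboard, screen}: cosmetic is in the set → true
  extended warranty purchased: yes → true
  product age > 14 months: 68 > 14 is true
Combine:
[1.1.1] true AND true = true
[1.1.2] false AND true = false
[1.1] true OR false = true
[1] NOT true = false
[2.3] true AND false = false
[2] false AND false AND false = false
[3.1] exactly-one(true, false) = true
[3.2.2.1] true AND true = true
[3.2.2] NOT true = false
[3.2] true → false = false
[3] true AND false = false
[root] false OR false OR false = false
Overall: false → refused

Refused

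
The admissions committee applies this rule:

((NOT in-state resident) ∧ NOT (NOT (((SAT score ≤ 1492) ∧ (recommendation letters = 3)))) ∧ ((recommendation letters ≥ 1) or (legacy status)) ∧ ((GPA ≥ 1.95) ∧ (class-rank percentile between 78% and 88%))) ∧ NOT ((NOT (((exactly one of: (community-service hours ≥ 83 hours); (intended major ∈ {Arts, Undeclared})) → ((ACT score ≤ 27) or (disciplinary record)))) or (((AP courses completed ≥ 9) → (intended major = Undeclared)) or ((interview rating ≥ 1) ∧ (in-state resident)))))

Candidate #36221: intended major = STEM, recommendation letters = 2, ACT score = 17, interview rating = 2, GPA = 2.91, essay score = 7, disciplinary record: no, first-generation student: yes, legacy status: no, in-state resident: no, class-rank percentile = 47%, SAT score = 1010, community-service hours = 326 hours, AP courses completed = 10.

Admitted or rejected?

Rejected

Atomic conditions:
  NOT in-state resident: no → true
  SAT score ≤ 1492: 1010 ≤ 1492 is true
  recommendation letters = 3: 2 == 3 is false
  recommendation letters ≥ 1: 2 ≥ 1 is true
  legacy status: no → false
  GPA ≥ 1.95: 2.91 ≥ 1.95 is true
  class-rank percentile between 78% and 88%: 47 in [78, 88] is false
  community-service hours ≥ 83 hours: 326 ≥ 83 is true
  intended major ∈ {Arts, Undeclared}: STEM is not in the set → false
  ACT score ≤ 27: 17 ≤ 27 is true
  disciplinary record: no → false
  AP courses completed ≥ 9: 10 ≥ 9 is true
  intended major = Undeclared: STEM == Undeclared is false
  interview rating ≥ 1: 2 ≥ 1 is true
  in-state resident: no → false
Combine:
[1.2.1.1] true AND false = false
[1.2.1] NOT false = true
[1.2] NOT true = false
[1.3] true OR false = true
[1.4] true AND false = false
[1] true AND false AND true AND false = false
[2.1.1.1.1] exactly-one(true, false) = true
[2.1.1.1.2] true OR false = true
[2.1.1.1] true → true = true
[2.1.1] NOT true = false
[2.1.2.1] true → false = false
[2.1.2.2] true AND false = false
[2.1.2] false OR false = false
[2.1] false OR false = false
[2] NOT false = true
[root] false AND true = false
Overall: false → rejected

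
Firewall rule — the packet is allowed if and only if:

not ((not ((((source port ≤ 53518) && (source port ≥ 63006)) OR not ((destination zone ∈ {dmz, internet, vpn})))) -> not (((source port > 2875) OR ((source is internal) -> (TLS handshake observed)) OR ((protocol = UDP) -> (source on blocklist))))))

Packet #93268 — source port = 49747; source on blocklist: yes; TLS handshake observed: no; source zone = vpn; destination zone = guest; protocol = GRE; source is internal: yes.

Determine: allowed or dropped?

Dropped

Atomic conditions:
  source port ≤ 53518: 49747 ≤ 53518 is true
  source port ≥ 63006: 49747 ≥ 63006 is false
  destination zone ∈ {dmz, internet, vpn}: guest is not in the set → false
  source port > 2875: 49747 > 2875 is true
  source is internal: yes → true
  TLS handshake observed: no → false
  protocol = UDP: GRE == UDP is false
  source on blocklist: yes → true
Combine:
[1.1.1.1] true AND false = false
[1.1.1.2] NOT false = true
[1.1.1] false OR true = true
[1.1] NOT true = false
[1.2.1.2] true → false = false
[1.2.1.3] false → true (antecedent false ⇒ implication holds) = true
[1.2.1] true OR false OR true = true
[1.2] NOT true = false
[1] false → false (antecedent false ⇒ implication holds) = true
[root] NOT true = false
Overall: false → dropped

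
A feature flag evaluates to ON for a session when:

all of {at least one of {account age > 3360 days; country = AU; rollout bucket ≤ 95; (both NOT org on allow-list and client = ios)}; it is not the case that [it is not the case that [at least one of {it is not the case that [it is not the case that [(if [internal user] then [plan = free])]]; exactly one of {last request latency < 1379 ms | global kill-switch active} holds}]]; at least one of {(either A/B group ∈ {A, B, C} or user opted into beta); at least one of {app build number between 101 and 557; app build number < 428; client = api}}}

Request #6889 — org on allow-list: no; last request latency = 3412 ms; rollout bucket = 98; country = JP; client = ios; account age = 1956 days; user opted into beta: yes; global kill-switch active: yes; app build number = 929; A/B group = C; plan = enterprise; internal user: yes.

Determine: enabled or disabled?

Enabled

Atomic conditions:
  account age > 3360 days: 1956 > 3360 is false
  country = AU: JP == AU is false
  rollout bucket ≤ 95: 98 ≤ 95 is false
  NOT org on allow-list: no → true
  client = ios: ios == ios is true
  internal user: yes → true
  plan = free: enterprise == free is false
  last request latency < 1379 ms: 3412 < 1379 is false
  global kill-switch active: yes → true
  A/B group ∈ {A, B, C}: C is in the set → true
  user opted into beta: yes → true
  app build number between 101 and 557: 929 in [101, 557] is false
  app build number < 428: 929 < 428 is false
  client = api: ios == api is false
Combine:
[1.4] true AND true = true
[1] false OR false OR false OR true = true
[2.1.1.1.1.1] true → false = false
[2.1.1.1.1] NOT false = true
[2.1.1.1] NOT true = false
[2.1.1.2] exactly-one(false, true) = true
[2.1.1] false OR true = true
[2.1] NOT true = false
[2] NOT false = true
[3.1] true OR true = true
[3.2] false OR false OR false = false
[3] true OR false = true
[root] true AND true AND true = true
Overall: true → enabled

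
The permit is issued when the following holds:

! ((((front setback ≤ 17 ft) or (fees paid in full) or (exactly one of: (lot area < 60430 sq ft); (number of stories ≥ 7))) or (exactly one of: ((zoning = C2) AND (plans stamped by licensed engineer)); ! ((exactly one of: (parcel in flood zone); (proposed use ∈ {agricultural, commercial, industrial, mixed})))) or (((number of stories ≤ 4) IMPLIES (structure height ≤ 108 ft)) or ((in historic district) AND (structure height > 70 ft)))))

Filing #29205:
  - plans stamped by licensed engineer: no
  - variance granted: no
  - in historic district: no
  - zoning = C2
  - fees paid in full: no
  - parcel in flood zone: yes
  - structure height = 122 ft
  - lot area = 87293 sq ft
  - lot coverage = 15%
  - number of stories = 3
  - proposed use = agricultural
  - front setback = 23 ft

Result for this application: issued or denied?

Denied

Atomic conditions:
  front setback ≤ 17 ft: 23 ≤ 17 is false
  fees paid in full: no → false
  lot area < 60430 sq ft: 87293 < 60430 is false
  number of stories ≥ 7: 3 ≥ 7 is false
  zoning = C2: C2 == C2 is true
  plans stamped by licensed engineer: no → false
  parcel in flood zone: yes → true
  proposed use ∈ {agricultural, commercial, industrial, mixed}: agricultural is in the set → true
  number of stories ≤ 4: 3 ≤ 4 is true
  structure height ≤ 108 ft: 122 ≤ 108 is false
  in historic district: no → false
  structure height > 70 ft: 122 > 70 is true
Combine:
[1.1.3] exactly-one(false, false) = false
[1.1] false OR false OR false = false
[1.2.1] true AND false = false
[1.2.2.1] exactly-one(true, true) = false
[1.2.2] NOT false = true
[1.2] exactly-one(false, true) = true
[1.3.1] true → false = false
[1.3.2] false AND true = false
[1.3] false OR false = false
[1] false OR true OR false = true
[root] NOT true = false
Overall: false → denied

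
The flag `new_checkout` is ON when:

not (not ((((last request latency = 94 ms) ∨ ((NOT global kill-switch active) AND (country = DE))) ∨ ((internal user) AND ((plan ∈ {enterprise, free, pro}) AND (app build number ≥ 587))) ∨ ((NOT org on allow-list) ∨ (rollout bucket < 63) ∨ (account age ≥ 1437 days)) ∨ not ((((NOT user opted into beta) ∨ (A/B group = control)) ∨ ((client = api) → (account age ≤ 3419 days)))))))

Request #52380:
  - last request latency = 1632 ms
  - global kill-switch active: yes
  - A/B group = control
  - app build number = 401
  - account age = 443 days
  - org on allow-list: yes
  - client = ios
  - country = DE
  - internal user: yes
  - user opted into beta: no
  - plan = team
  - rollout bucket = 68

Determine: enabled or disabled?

Atomic conditions:
  last request latency = 94 ms: 1632 == 94 is false
  NOT global kill-switch active: yes → false
  country = DE: DE == DE is true
  internal user: yes → true
  plan ∈ {enterprise, free, pro}: team is not in the set → false
  app build number ≥ 587: 401 ≥ 587 is false
  NOT org on allow-list: yes → false
  rollout bucket < 63: 68 < 63 is false
  account age ≥ 1437 days: 443 ≥ 1437 is false
  NOT user opted into beta: no → true
  A/B group = control: control == control is true
  client = api: ios == api is false
  account age ≤ 3419 days: 443 ≤ 3419 is true
Combine:
[1.1.1.2] false AND true = false
[1.1.1] false OR false = false
[1.1.2.2] false AND false = false
[1.1.2] true AND false = false
[1.1.3] false OR false OR false = false
[1.1.4.1.1] true OR true = true
[1.1.4.1.2] false → true (antecedent false ⇒ implication holds) = true
[1.1.4.1] true OR true = true
[1.1.4] NOT true = false
[1.1] false OR false OR false OR false = false
[1] NOT false = true
[root] NOT true = false
Overall: false → disabled

Disabled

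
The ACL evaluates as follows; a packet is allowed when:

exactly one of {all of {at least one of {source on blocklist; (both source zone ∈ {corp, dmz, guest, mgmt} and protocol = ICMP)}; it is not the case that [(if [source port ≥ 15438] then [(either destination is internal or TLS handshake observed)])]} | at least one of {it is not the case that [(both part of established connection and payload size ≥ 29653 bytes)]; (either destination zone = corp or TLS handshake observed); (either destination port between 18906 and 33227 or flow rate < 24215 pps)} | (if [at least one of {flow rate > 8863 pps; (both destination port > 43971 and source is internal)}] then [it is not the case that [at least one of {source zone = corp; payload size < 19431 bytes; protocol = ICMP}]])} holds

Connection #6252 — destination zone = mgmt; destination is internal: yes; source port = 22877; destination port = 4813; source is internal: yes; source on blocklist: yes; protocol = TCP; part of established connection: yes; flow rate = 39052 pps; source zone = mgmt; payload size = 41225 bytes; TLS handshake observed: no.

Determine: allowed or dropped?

Atomic conditions:
  source on blocklist: yes → true
  source zone ∈ {corp, dmz, guest, mgmt}: mgmt is in the set → true
  protocol = ICMP: TCP == ICMP is false
  source port ≥ 15438: 22877 ≥ 15438 is true
  destination is internal: yes → true
  TLS handshake observed: no → false
  part of established connection: yes → true
  payload size ≥ 29653 bytes: 41225 ≥ 29653 is true
  destination zone = corp: mgmt == corp is false
  destination port between 18906 and 33227: 4813 in [18906, 33227] is false
  flow rate < 24215 pps: 39052 < 24215 is false
  flow rate > 8863 pps: 39052 > 8863 is true
  destination port > 43971: 4813 > 43971 is false
  source is internal: yes → true
  source zone = corp: mgmt == corp is false
  payload size < 19431 bytes: 41225 < 19431 is false
Combine:
[1.1.2] true AND false = false
[1.1] true OR false = true
[1.2.1.2] true OR false = true
[1.2.1] true → true = true
[1.2] NOT true = false
[1] true AND false = false
[2.1.1] true AND true = true
[2.1] NOT true = false
[2.2] false OR false = false
[2.3] false OR false = false
[2] false OR false OR false = false
[3.1.2] false AND true = false
[3.1] true OR false = true
[3.2.1] false OR false OR false = false
[3.2] NOT false = true
[3] true → true = true
[root] exactly-one(false, false, true) = true
Overall: true → allowed

Allowed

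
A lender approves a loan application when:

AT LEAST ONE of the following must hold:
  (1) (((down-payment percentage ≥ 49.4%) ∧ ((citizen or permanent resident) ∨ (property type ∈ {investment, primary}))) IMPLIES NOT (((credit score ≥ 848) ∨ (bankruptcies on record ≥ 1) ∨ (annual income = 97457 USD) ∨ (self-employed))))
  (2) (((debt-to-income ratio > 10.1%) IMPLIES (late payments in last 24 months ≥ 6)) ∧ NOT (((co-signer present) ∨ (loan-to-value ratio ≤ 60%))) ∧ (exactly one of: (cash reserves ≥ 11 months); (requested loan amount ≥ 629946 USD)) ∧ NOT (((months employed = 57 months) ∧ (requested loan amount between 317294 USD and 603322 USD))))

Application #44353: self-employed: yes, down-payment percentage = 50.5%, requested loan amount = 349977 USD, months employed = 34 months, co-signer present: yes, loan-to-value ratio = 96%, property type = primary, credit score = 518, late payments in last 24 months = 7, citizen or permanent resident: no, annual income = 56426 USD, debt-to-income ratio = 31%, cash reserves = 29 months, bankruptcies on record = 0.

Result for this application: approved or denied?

Denied

Atomic conditions:
  down-payment percentage ≥ 49.4%: 50.5 ≥ 49.4 is true
  citizen or permanent resident: no → false
  property type ∈ {investment, primary}: primary is in the set → true
  credit score ≥ 848: 518 ≥ 848 is false
  bankruptcies on record ≥ 1: 0 ≥ 1 is false
  annual income = 97457 USD: 56426 == 97457 is false
  self-employed: yes → true
  debt-to-income ratio > 10.1%: 31 > 10.1 is true
  late payments in last 24 months ≥ 6: 7 ≥ 6 is true
  co-signer present: yes → true
  loan-to-value ratio ≤ 60%: 96 ≤ 60 is false
  cash reserves ≥ 11 months: 29 ≥ 11 is true
  requested loan amount ≥ 629946 USD: 349977 ≥ 629946 is false
  months employed = 57 months: 34 == 57 is false
  requested loan amount between 317294 USD and 603322 USD: 349977 in [317294, 603322] is true
Combine:
[1.1.2] false OR true = true
[1.1] true AND true = true
[1.2.1] false OR false OR false OR true = true
[1.2] NOT true = false
[1] true → false = false
[2.1] true → true = true
[2.2.1] true OR false = true
[2.2] NOT true = false
[2.3] exactly-one(true, false) = true
[2.4.1] false AND true = false
[2.4] NOT false = true
[2] true AND false AND true AND true = false
[root] false OR false = false
Overall: false → denied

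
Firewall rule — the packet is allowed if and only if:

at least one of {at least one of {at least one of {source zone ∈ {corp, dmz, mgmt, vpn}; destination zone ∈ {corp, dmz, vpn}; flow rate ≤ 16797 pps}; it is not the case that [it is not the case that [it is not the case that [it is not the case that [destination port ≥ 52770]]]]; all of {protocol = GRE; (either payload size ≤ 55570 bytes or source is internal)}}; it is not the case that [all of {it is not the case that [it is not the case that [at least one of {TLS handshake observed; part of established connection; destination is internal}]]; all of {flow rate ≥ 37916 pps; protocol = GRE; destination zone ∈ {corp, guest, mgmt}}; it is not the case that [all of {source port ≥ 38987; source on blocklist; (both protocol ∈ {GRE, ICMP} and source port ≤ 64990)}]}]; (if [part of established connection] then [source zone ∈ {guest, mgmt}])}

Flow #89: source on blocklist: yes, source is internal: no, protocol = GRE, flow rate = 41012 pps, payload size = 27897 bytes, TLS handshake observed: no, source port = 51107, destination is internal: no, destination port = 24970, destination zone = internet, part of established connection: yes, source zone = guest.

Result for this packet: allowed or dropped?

Allowed

Atomic conditions:
  source zone ∈ {corp, dmz, mgmt, vpn}: guest is not in the set → false
  destination zone ∈ {corp, dmz, vpn}: internet is not in the set → false
  flow rate ≤ 16797 pps: 41012 ≤ 16797 is false
  destination port ≥ 52770: 24970 ≥ 52770 is false
  protocol = GRE: GRE == GRE is true
  payload size ≤ 55570 bytes: 27897 ≤ 55570 is true
  source is internal: no → false
  TLS handshake observed: no → false
  part of established connection: yes → true
  destination is internal: no → false
  flow rate ≥ 37916 pps: 41012 ≥ 37916 is true
  destination zone ∈ {corp, guest, mgmt}: internet is not in the set → false
  source port ≥ 38987: 51107 ≥ 38987 is true
  source on blocklist: yes → true
  protocol ∈ {GRE, ICMP}: GRE is in the set → true
  source port ≤ 64990: 51107 ≤ 64990 is true
  source zone ∈ {guest, mgmt}: guest is in the set → true
Combine:
[1.1] false OR false OR false = false
[1.2.1.1.1] NOT false = true
[1.2.1.1] NOT true = false
[1.2.1] NOT false = true
[1.2] NOT true = false
[1.3.2] true OR false = true
[1.3] true AND true = true
[1] false OR false OR true = true
[2.1.1.1.1] false OR true OR false = true
[2.1.1.1] NOT true = false
[2.1.1] NOT false = true
[2.1.2] true AND true AND false = false
[2.1.3.1.3] true AND true = true
[2.1.3.1] true AND true AND true = true
[2.1.3] NOT true = false
[2.1] true AND false AND false = false
[2] NOT false = true
[3] true → true = true
[root] true OR true OR true = true
Overall: true → allowed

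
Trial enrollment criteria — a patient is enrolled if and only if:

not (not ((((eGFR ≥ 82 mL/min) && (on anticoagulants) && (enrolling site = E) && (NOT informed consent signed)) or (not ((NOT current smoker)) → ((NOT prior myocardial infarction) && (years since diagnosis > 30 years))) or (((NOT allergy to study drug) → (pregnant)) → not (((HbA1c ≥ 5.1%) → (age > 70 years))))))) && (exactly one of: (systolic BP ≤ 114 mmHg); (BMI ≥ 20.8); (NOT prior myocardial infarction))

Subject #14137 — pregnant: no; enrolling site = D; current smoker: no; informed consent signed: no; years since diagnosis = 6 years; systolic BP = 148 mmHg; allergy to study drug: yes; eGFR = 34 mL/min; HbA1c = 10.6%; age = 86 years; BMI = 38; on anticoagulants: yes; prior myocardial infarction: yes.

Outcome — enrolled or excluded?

Enrolled

Atomic conditions:
  eGFR ≥ 82 mL/min: 34 ≥ 82 is false
  on anticoagulants: yes → true
  enrolling site = E: D == E is false
  NOT informed consent signed: no → true
  NOT current smoker: no → true
  NOT prior myocardial infarction: yes → false
  years since diagnosis > 30 years: 6 > 30 is false
  NOT allergy to study drug: yes → false
  pregnant: no → false
  HbA1c ≥ 5.1%: 10.6 ≥ 5.1 is true
  age > 70 years: 86 > 70 is true
  systolic BP ≤ 114 mmHg: 148 ≤ 114 is false
  BMI ≥ 20.8: 38 ≥ 20.8 is true
Combine:
[1.1.1.1] false AND true AND false AND true = false
[1.1.1.2.1] NOT true = false
[1.1.1.2.2] false AND false = false
[1.1.1.2] false → false (antecedent false ⇒ implication holds) = true
[1.1.1.3.1] false → false (antecedent false ⇒ implication holds) = true
[1.1.1.3.2.1] true → true = true
[1.1.1.3.2] NOT true = false
[1.1.1.3] true → false = false
[1.1.1] false OR true OR false = true
[1.1] NOT true = false
[1] NOT false = true
[2] exactly-one(false, true, false) = true
[root] true AND true = true
Overall: true → enrolled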